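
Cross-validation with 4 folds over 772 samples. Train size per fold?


Fold size = 772/4 = 193
Training per fold = 772 - 193 = 579

579


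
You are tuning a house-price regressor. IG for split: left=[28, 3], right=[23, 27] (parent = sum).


Parent = [51, 30], H_parent = 0.951
H_left = 0.4587 (n=31), H_right = 0.9954 (n=50)
H_children = (31/81)·0.4587 + (50/81)·0.9954 = 0.79
IG = 0.951 - 0.79 = 0.161

0.161


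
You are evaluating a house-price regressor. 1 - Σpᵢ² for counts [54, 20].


Probabilities: [54/74, 20/74] ≈ [0.7297, 0.2703]
Σpᵢ² = (2916 + 400)/74² = 3316/5476
Gini = 1 - Σpᵢ² = 1 - 3316/5476 = 0.3944

0.3944


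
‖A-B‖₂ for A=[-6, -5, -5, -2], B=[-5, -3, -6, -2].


d = √((-6+ 5)² + (-5+ 3)² + (-5+ 6)² + (-2+ 2)²)
  = √(1 + 4 + 1 + 0)
  = √6 = 2.4495

2.4495


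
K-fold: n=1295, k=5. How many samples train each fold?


Fold size = 1295/5 = 259
Training per fold = 1295 - 259 = 1036

1036


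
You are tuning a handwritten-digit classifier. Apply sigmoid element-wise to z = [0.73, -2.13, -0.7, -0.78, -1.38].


σ(0.73) = 1/(1+e^-0.73) = 0.6748
σ(-2.13) = 1/(1+e^2.13) = 0.1062
σ(-0.7) = 1/(1+e^0.7) = 0.3318
σ(-0.78) = 1/(1+e^0.78) = 0.3143
σ(-1.38) = 1/(1+e^1.38) = 0.201
result = [0.6748, 0.1062, 0.3318, 0.3143, 0.201]

[0.6748, 0.1062, 0.3318, 0.3143, 0.201]


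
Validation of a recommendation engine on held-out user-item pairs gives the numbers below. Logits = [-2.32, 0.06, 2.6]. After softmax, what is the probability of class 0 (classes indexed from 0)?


Exponentials: e^-2.32=0.0983, e^0.06=1.0618, e^2.6=13.4637
Sum = 14.6238
Softmax = [0.0067, 0.0726, 0.9207]
p[0] = 0.0983/14.6238 = 0.0067

0.0067


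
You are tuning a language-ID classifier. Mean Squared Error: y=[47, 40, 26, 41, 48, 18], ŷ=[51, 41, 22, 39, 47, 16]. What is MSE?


Squared errors: (47-51)²=16, (40-41)²=1, (26-22)²=16, (41-39)²=4, (48-47)²=1, (18-16)²=4
Sum = 42
MSE = 42/6 = 7

7


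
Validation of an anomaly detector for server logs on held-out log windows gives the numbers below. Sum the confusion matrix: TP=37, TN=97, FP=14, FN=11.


Total = TP + TN + FP + FN
= 37 + 97 + 14 + 11
= 159
(Predicted positive: 51, predicted negative: 108)

159


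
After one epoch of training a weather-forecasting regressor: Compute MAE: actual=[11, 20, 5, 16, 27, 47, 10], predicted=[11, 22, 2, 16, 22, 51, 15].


Absolute errors: |11-11|=0, |20-22|=2, |5-2|=3, |16-16|=0, |27-22|=5, |47-51|=4, |10-15|=5
Sum = 19
MAE = 19/7 = 19/7

19/7


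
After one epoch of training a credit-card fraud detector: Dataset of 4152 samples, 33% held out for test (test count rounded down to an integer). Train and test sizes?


Test = ⌊4152·33/100⌋ = 1370
Train = 4152 - 1370 = 2782

Train: 2782, Test: 1370


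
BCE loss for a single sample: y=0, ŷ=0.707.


BCE = -[y·ln(p) + (1-y)·ln(1-p)]
= -0 - 1·ln(1-0.707)
= -ln(0.293) = 1.2276

1.2276


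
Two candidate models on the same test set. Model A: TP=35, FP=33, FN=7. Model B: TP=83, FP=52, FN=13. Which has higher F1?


Model A: P=35/68=0.5147, R=35/42=0.8333, F1=2PR/(P+R)=2TP/(2TP+FP+FN)=70/110=0.6364
Model B: P=83/135=0.6148, R=83/96=0.8646, F1=2PR/(P+R)=2TP/(2TP+FP+FN)=166/231=0.7186
0.6364 < 0.7186 → Model B

Model B


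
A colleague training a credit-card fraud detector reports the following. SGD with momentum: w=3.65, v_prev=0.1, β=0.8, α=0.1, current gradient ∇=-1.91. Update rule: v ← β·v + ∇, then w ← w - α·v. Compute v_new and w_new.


v_new = 0.8·0.1 - 1.91 = 0.08 - 1.91 = -1.83
w_new = 3.65 - 0.1·-1.83 = 3.65 + 0.183 = 3.833

v_new=-1.83, w_new=3.833


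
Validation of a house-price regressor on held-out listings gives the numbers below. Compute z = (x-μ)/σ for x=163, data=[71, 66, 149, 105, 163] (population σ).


μ = 110.8, σ = 39.5191
z = (163 - 110.8)/39.5191 = 1.3209

1.3209


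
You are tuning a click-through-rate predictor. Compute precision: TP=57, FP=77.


Precision = TP/(TP+FP)
= 57/(57+77)
= 57/134 = 42.54%

42.54%


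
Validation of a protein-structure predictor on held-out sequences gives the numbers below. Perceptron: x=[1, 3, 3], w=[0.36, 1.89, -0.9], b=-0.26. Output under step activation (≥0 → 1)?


z = (1)·(0.36) + (3)·(1.89) + (3)·(-0.9) - 0.26
  = 3.07
step(z) = 1 (z≥0)

1


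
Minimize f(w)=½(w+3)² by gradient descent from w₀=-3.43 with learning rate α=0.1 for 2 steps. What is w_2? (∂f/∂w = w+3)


step 1: grad = -3.43+3 = -0.43; w = -3.43 - 0.1·(-0.43) = -3.387
step 2: grad = -3.387+3 = -0.387; w = -3.387 - 0.1·(-0.387) = -3.3483

-3.3483


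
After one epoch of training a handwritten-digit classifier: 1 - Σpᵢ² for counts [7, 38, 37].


Probabilities: [7/82, 38/82, 37/82] ≈ [0.0854, 0.4634, 0.4512]
Σpᵢ² = (49 + 1444 + 1369)/82² = 2862/6724
Gini = 1 - Σpᵢ² = 1 - 2862/6724 = 0.5744

0.5744


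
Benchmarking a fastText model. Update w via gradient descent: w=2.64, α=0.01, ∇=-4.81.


w_new = w - α·∇
= 2.64 - 0.01·-4.81
= 2.64 + 0.0481
= 2.6881

2.6881


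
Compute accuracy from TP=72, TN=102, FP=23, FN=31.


Accuracy = (TP+TN)/(TP+TN+FP+FN)
= (72+102)/(228)
= 174/228 = 76.32%

76.32%


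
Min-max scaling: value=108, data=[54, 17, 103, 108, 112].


min=17, max=112
(108-17)/(112-17) = 91/95 = 0.9579

0.9579


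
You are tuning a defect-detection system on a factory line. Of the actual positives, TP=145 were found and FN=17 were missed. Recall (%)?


Recall = TP/(TP+FN)
= 145/(145+17)
= 145/162 = 89.51%

89.51%


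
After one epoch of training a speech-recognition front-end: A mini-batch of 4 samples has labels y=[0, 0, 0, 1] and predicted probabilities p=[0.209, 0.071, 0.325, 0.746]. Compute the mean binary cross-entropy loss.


L[0] = -ln(1-0.209) = -ln(0.791) = 0.2345
L[1] = -ln(1-0.071) = -ln(0.929) = 0.0736
L[2] = -ln(1-0.325) = -ln(0.675) = 0.393
L[3] = -ln(0.746) = 0.293
mean = (0.2345 + 0.0736 + 0.393 + 0.293)/4 = 0.2485

0.2485


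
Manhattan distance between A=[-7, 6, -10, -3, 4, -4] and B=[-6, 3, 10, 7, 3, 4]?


d = |-7+ 6| + |6-3| + |-10-10| + |-3-7| + |4-3| + |-4-4|
  = 1 + 3 + 20 + 10 + 1 + 8
  = 43

43


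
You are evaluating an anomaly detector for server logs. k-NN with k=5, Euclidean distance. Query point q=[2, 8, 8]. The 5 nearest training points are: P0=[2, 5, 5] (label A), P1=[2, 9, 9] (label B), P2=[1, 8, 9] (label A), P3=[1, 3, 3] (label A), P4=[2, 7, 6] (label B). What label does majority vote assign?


d(q,P0) = 4.2426  (label A)
d(q,P1) = 1.4142  (label B)
d(q,P2) = 1.4142  (label A)
d(q,P3) = 7.1414  (label A)
d(q,P4) = 2.2361  (label B)
Votes: A=3, B=2
Majority → A

A


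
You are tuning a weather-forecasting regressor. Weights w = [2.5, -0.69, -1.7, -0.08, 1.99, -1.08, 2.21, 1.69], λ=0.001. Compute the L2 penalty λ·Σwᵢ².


‖w‖₂² = (2.5)² + (-0.69)² + (-1.7)² + (-0.08)² + (1.99)² + (-1.08)² + (2.21)² + (1.69)²
     = 6.25 + 0.4761 + 2.89 + 0.0064 + 3.9601 + 1.1664 + 4.8841 + 2.8561
     = 22.4892
λ·‖w‖₂² = 0.001·22.4892 = 0.022489

0.022489


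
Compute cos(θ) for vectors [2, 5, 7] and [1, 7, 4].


A·B = 2·1 + 5·7 + 7·4 = 65
‖A‖ = √78 = 8.8318, ‖B‖ = √66 = 8.124
cos = 65/(√78·√66) = 65/√5148 = 0.9059

0.9059


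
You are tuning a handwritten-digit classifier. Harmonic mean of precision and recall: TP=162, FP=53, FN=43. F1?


Precision = 162/215 = 0.7535
Recall = 162/205 = 0.7902
F1 = 2·P·R/(P+R) = 2·TP/(2·TP+FP+FN) = 324/(324+53+43) = 324/420 = 0.7714

0.7714


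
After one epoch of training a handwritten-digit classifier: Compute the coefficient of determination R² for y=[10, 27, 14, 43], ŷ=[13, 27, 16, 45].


ȳ = 23.5
SS_res = Σ(y-ŷ)² = 17
SS_tot = Σ(y-ȳ)² = 665
R² = 1 - SS_res/SS_tot = 1 - 0.0256 = 0.9744

0.9744


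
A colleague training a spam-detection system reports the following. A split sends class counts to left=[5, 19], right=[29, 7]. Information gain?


Parent = [34, 26], H_parent = 0.9871
H_left = 0.7383 (n=24), H_right = 0.7107 (n=36)
H_children = (24/60)·0.7383 + (36/60)·0.7107 = 0.7217
IG = 0.9871 - 0.7217 = 0.2654

0.2654


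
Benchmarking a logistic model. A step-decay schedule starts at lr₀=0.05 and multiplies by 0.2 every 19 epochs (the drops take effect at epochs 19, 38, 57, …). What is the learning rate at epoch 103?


n_drops = ⌊103/19⌋ = 5
lr = 0.05·0.2^5 = 0.05·0.00032 = 0.000016

0.000016


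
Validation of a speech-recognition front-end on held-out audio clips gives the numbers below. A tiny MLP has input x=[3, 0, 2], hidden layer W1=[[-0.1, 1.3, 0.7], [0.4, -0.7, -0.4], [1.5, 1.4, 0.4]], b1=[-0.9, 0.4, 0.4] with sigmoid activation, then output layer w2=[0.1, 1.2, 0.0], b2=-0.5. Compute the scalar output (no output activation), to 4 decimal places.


z1[0] = (-0.1)·(3) + (1.3)·(0) + (0.7)·(2) - 0.9 = 0.2
z1[1] = (0.4)·(3) + (-0.7)·(0) + (-0.4)·(2) + 0.4 = 0.8
z1[2] = (1.5)·(3) + (1.4)·(0) + (0.4)·(2) + 0.4 = 5.7
h = sigmoid(z1) = [0.5498, 0.69, 0.9967]
output = (0.1)·(0.5498) + (1.2)·(0.69) + (0.0)·(0.9967) - 0.5 = 0.383

0.383


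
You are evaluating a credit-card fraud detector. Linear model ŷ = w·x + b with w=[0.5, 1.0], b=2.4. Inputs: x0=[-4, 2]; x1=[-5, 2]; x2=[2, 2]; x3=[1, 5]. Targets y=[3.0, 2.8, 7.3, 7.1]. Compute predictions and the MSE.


ŷ0 = (0.5)·(-4) + (1.0)·(2) + 2.4 = 2.4
ŷ1 = (0.5)·(-5) + (1.0)·(2) + 2.4 = 1.9
ŷ2 = (0.5)·(2) + (1.0)·(2) + 2.4 = 5.4
ŷ3 = (0.5)·(1) + (1.0)·(5) + 2.4 = 7.9
errors² = [0.36, 0.81, 3.61, 0.64]
MSE = 5.4200/4 = 1.355

1.355


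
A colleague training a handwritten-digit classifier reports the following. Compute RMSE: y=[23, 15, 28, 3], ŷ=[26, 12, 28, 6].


MSE = 27/4 = 6.75
RMSE = √(27/4) = 2.5981

2.5981


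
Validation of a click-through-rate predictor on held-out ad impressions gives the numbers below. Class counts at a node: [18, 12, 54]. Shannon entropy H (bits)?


Probabilities: [18/84, 12/84, 54/84] ≈ [0.2143, 0.1429, 0.6429]
H = -((18/84)·log₂(18/84) + (12/84)·log₂(12/84) + (54/84)·log₂(54/84))
  = 1.2871 bits

1.2871 bits


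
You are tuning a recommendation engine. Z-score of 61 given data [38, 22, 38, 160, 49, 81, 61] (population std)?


μ = 64.1429, σ = 42.8533
z = (61 - 64.1429)/42.8533 = -0.0733

-0.0733


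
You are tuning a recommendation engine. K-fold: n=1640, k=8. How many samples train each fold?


Fold size = 1640/8 = 205
Training per fold = 1640 - 205 = 1435

1435


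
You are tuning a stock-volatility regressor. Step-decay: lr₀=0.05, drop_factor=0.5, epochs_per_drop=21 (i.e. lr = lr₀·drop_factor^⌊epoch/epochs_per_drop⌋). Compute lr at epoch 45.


n_drops = ⌊45/21⌋ = 2
lr = 0.05·0.5^2 = 0.05·0.25 = 0.0125

0.0125


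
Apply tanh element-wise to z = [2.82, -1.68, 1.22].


tanh(2.82) = 0.9929
tanh(-1.68) = -0.9329
tanh(1.22) = 0.8397
result = [0.9929, -0.9329, 0.8397]

[0.9929, -0.9329, 0.8397]


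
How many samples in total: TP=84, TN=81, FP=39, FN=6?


Total = TP + TN + FP + FN
= 84 + 81 + 39 + 6
= 210
(Predicted positive: 123, predicted negative: 87)

210


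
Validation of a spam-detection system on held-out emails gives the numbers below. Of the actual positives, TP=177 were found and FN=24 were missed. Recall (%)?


Recall = TP/(TP+FN)
= 177/(177+24)
= 177/201 = 88.06%

88.06%


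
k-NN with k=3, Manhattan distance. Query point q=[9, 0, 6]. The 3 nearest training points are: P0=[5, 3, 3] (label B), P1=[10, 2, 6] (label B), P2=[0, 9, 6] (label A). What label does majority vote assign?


d(q,P0) = 10  (label B)
d(q,P1) = 3  (label B)
d(q,P2) = 18  (label A)
Votes: A=1, B=2
Majority → B

B


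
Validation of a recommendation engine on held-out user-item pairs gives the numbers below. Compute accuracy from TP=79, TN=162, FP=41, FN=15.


Accuracy = (TP+TN)/(TP+TN+FP+FN)
= (79+162)/(297)
= 241/297 = 81.14%

81.14%


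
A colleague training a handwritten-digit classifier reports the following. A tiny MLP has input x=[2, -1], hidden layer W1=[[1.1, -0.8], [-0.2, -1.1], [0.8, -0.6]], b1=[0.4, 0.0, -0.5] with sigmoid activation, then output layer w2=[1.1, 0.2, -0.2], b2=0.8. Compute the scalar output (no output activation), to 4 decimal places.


z1[0] = (1.1)·(2) + (-0.8)·(-1) + 0.4 = 3.4
z1[1] = (-0.2)·(2) + (-1.1)·(-1) + 0.0 = 0.7
z1[2] = (0.8)·(2) + (-0.6)·(-1) - 0.5 = 1.7
h = sigmoid(z1) = [0.9677, 0.6682, 0.8455]
output = (1.1)·(0.9677) + (0.2)·(0.6682) + (-0.2)·(0.8455) + 0.8 = 1.829

1.829


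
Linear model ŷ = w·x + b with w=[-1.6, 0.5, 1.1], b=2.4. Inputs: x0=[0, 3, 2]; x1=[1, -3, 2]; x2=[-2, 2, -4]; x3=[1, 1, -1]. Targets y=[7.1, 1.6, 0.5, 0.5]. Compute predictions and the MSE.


ŷ0 = (-1.6)·(0) + (0.5)·(3) + (1.1)·(2) + 2.4 = 6.1
ŷ1 = (-1.6)·(1) + (0.5)·(-3) + (1.1)·(2) + 2.4 = 1.5
ŷ2 = (-1.6)·(-2) + (0.5)·(2) + (1.1)·(-4) + 2.4 = 2.2
ŷ3 = (-1.6)·(1) + (0.5)·(1) + (1.1)·(-1) + 2.4 = 0.2
errors² = [1.0, 0.01, 2.89, 0.09]
MSE = 3.9900/4 = 0.9975

0.9975


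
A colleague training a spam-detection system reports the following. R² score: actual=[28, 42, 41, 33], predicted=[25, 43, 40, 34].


ȳ = 36
SS_res = Σ(y-ŷ)² = 12
SS_tot = Σ(y-ȳ)² = 134
R² = 1 - SS_res/SS_tot = 1 - 0.0896 = 0.9104

0.9104


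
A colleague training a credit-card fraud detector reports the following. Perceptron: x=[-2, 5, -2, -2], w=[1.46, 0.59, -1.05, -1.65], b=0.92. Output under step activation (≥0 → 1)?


z = (-2)·(1.46) + (5)·(0.59) + (-2)·(-1.05) + (-2)·(-1.65) + 0.92
  = 6.35
step(z) = 1 (z≥0)

1


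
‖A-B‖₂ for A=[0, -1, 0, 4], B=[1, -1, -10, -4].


d = √((0-1)² + (-1+ 1)² + (0+ 10)² + (4+ 4)²)
  = √(1 + 0 + 100 + 64)
  = √165 = 12.8452

12.8452


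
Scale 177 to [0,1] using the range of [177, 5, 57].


min=5, max=177
(177-5)/(177-5) = 172/172 = 1.0

1.0


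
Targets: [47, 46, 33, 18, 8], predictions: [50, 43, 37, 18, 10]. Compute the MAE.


Absolute errors: |47-50|=3, |46-43|=3, |33-37|=4, |18-18|=0, |8-10|=2
Sum = 12
MAE = 12/5 = 12/5

12/5


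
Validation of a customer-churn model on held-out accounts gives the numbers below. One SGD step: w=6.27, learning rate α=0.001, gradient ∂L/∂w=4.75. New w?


w_new = w - α·∇
= 6.27 - 0.001·4.75
= 6.27 - 0.00475
= 6.26525

6.26525


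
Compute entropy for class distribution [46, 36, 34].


Probabilities: [46/116, 36/116, 34/116] ≈ [0.3966, 0.3103, 0.2931]
H = -((46/116)·log₂(46/116) + (36/116)·log₂(36/116) + (34/116)·log₂(34/116))
  = 1.572 bits

1.572 bits


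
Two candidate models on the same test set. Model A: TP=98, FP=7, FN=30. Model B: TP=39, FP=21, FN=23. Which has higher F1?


Model A: P=98/105=0.9333, R=98/128=0.7656, F1=2PR/(P+R)=2TP/(2TP+FP+FN)=196/233=0.8412
Model B: P=39/60=0.65, R=39/62=0.629, F1=2PR/(P+R)=2TP/(2TP+FP+FN)=78/122=0.6393
0.8412 > 0.6393 → Model A

Model A


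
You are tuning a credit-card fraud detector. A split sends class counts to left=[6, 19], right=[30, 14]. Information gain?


Parent = [36, 33], H_parent = 0.9986
H_left = 0.795 (n=25), H_right = 0.9024 (n=44)
H_children = (25/69)·0.795 + (44/69)·0.9024 = 0.8635
IG = 0.9986 - 0.8635 = 0.1351

0.1351


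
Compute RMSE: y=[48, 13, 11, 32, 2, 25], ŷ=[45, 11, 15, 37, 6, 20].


MSE = 95/6 = 15.8333
RMSE = √(95/6) = 3.9791

3.9791


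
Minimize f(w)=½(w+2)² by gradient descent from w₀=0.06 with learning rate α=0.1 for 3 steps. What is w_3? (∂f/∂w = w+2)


step 1: grad = 0.06+2 = 2.06; w = 0.06 - 0.1·(2.06) = -0.146
step 2: grad = -0.146+2 = 1.854; w = -0.146 - 0.1·(1.854) = -0.3314
step 3: grad = -0.3314+2 = 1.6686; w = -0.3314 - 0.1·(1.6686) = -0.49826

-0.49826


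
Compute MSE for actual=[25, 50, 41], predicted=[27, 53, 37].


Squared errors: (25-27)²=4, (50-53)²=9, (41-37)²=16
Sum = 29
MSE = 29/3 = 29/3

29/3


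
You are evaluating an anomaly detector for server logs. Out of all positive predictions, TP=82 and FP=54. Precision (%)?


Precision = TP/(TP+FP)
= 82/(82+54)
= 82/136 = 60.29%

60.29%


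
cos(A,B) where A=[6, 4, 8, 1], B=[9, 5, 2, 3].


A·B = 6·9 + 4·5 + 8·2 + 1·3 = 93
‖A‖ = √117 = 10.8167, ‖B‖ = √119 = 10.9087
cos = 93/(√117·√119) = 93/√13923 = 0.7882

0.7882


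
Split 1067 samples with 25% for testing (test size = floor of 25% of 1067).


Test = ⌊1067·25/100⌋ = 266
Train = 1067 - 266 = 801

Train: 801, Test: 266


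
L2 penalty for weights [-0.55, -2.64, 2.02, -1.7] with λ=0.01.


‖w‖₂² = (-0.55)² + (-2.64)² + (2.02)² + (-1.7)²
     = 0.3025 + 6.9696 + 4.0804 + 2.89
     = 14.2425
λ·‖w‖₂² = 0.01·14.2425 = 0.142425

0.142425


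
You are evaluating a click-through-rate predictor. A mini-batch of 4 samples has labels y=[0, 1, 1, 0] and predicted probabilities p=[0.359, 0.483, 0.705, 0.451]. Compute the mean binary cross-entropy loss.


L[0] = -ln(1-0.359) = -ln(0.641) = 0.4447
L[1] = -ln(0.483) = 0.7277
L[2] = -ln(0.705) = 0.3496
L[3] = -ln(1-0.451) = -ln(0.549) = 0.5997
mean = (0.4447 + 0.7277 + 0.3496 + 0.5997)/4 = 0.5304

0.5304


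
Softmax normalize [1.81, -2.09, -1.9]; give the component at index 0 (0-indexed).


Exponentials: e^1.81=6.1104, e^-2.09=0.1237, e^-1.9=0.1496
Sum = 6.3837
Softmax = [0.9572, 0.0194, 0.0234]
p[0] = 6.1104/6.3837 = 0.9572

0.9572


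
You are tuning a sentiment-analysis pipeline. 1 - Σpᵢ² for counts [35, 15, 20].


Probabilities: [35/70, 15/70, 20/70] ≈ [0.5, 0.2143, 0.2857]
Σpᵢ² = (1225 + 225 + 400)/70² = 1850/4900
Gini = 1 - Σpᵢ² = 1 - 1850/4900 = 0.6224

0.6224


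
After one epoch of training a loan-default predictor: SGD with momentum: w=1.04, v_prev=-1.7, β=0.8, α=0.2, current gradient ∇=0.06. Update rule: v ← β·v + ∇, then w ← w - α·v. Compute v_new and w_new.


v_new = 0.8·-1.7 + 0.06 = -1.36 + 0.06 = -1.3
w_new = 1.04 - 0.2·-1.3 = 1.04 + 0.26 = 1.3

v_new=-1.3, w_new=1.3


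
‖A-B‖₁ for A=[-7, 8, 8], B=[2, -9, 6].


d = |-7-2| + |8+ 9| + |8-6|
  = 9 + 17 + 2
  = 28

28


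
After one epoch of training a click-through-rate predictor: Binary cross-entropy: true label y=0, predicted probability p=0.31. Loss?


BCE = -[y·ln(p) + (1-y)·ln(1-p)]
= -0 - 1·ln(1-0.31)
= -ln(0.69) = 0.3711

0.3711


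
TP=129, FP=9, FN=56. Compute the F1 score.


Precision = 129/138 = 0.9348
Recall = 129/185 = 0.6973
F1 = 2·P·R/(P+R) = 2·TP/(2·TP+FP+FN) = 258/(258+9+56) = 258/323 = 0.7988

0.7988


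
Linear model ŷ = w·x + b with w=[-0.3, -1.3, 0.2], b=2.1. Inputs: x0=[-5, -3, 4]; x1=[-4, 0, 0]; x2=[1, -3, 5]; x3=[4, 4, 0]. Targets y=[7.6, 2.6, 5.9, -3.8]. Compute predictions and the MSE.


ŷ0 = (-0.3)·(-5) + (-1.3)·(-3) + (0.2)·(4) + 2.1 = 8.3
ŷ1 = (-0.3)·(-4) + (-1.3)·(0) + (0.2)·(0) + 2.1 = 3.3
ŷ2 = (-0.3)·(1) + (-1.3)·(-3) + (0.2)·(5) + 2.1 = 6.7
ŷ3 = (-0.3)·(4) + (-1.3)·(4) + (0.2)·(0) + 2.1 = -4.3
errors² = [0.49, 0.49, 0.64, 0.25]
MSE = 1.8700/4 = 0.4675

0.4675


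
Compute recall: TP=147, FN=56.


Recall = TP/(TP+FN)
= 147/(147+56)
= 147/203 = 72.41%

72.41%


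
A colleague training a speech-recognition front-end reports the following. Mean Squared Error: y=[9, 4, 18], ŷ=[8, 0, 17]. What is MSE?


Squared errors: (9-8)²=1, (4-0)²=16, (18-17)²=1
Sum = 18
MSE = 18/3 = 6

6


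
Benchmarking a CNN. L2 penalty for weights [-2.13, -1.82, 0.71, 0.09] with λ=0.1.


‖w‖₂² = (-2.13)² + (-1.82)² + (0.71)² + (0.09)²
     = 4.5369 + 3.3124 + 0.5041 + 0.0081
     = 8.3615
λ·‖w‖₂² = 0.1·8.3615 = 0.83615

0.83615


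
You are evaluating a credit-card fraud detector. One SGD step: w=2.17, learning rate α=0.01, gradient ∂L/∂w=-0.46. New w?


w_new = w - α·∇
= 2.17 - 0.01·-0.46
= 2.17 + 0.0046
= 2.1746

2.1746


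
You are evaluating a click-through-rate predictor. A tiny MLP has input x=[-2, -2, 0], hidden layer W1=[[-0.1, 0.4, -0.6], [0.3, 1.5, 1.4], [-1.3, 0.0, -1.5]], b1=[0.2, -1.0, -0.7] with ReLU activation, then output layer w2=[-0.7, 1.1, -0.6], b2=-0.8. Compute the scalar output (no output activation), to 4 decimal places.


z1[0] = (-0.1)·(-2) + (0.4)·(-2) + (-0.6)·(0) + 0.2 = -0.4
z1[1] = (0.3)·(-2) + (1.5)·(-2) + (1.4)·(0) - 1.0 = -4.6
z1[2] = (-1.3)·(-2) + (0.0)·(-2) + (-1.5)·(0) - 0.7 = 1.9
h = ReLU(z1) = [0.0, 0.0, 1.9]
output = (-0.7)·(0.0) + (1.1)·(0.0) + (-0.6)·(1.9) - 0.8 = -1.94

-1.94


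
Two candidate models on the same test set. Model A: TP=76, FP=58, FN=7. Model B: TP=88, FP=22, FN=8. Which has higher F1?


Model A: P=76/134=0.5672, R=76/83=0.9157, F1=2PR/(P+R)=2TP/(2TP+FP+FN)=152/217=0.7005
Model B: P=88/110=0.8, R=88/96=0.9167, F1=2PR/(P+R)=2TP/(2TP+FP+FN)=176/206=0.8544
0.7005 < 0.8544 → Model B

Model B


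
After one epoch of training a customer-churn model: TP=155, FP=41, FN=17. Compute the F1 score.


Precision = 155/196 = 0.7908
Recall = 155/172 = 0.9012
F1 = 2·P·R/(P+R) = 2·TP/(2·TP+FP+FN) = 310/(310+41+17) = 310/368 = 0.8424

0.8424


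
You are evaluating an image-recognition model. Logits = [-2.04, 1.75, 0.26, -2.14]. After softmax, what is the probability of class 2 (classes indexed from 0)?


Exponentials: e^-2.04=0.13, e^1.75=5.7546, e^0.26=1.2969, e^-2.14=0.1177
Sum = 7.2992
Softmax = [0.0178, 0.7884, 0.1777, 0.0161]
p[2] = 1.2969/7.2992 = 0.1777

0.1777


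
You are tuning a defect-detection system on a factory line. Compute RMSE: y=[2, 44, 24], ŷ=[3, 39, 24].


MSE = 26/3 = 8.6667
RMSE = √(26/3) = 2.9439

2.9439


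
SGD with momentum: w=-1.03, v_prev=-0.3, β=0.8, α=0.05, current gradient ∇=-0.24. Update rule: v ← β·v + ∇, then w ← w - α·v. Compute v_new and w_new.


v_new = 0.8·-0.3 - 0.24 = -0.24 - 0.24 = -0.48
w_new = -1.03 - 0.05·-0.48 = -1.03 + 0.024 = -1.006

v_new=-0.48, w_new=-1.006


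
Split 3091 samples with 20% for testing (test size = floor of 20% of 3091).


Test = ⌊3091·20/100⌋ = 618
Train = 3091 - 618 = 2473

Train: 2473, Test: 618


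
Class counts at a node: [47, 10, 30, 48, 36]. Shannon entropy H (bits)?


Probabilities: [47/171, 10/171, 30/171, 48/171, 36/171] ≈ [0.2749, 0.0585, 0.1754, 0.2807, 0.2105]
H = -((47/171)·log₂(47/171) + (10/171)·log₂(10/171) + (30/171)·log₂(30/171) + (48/171)·log₂(48/171) + (36/171)·log₂(36/171))
  = 2.1799 bits

2.1799 bits


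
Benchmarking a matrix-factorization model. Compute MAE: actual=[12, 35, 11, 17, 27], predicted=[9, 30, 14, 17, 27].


Absolute errors: |12-9|=3, |35-30|=5, |11-14|=3, |17-17|=0, |27-27|=0
Sum = 11
MAE = 11/5 = 11/5

11/5


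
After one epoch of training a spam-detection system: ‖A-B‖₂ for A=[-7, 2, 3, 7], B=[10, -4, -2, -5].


d = √((-7-10)² + (2+ 4)² + (3+ 2)² + (7+ 5)²)
  = √(289 + 36 + 25 + 144)
  = √494 = 22.2261

22.2261


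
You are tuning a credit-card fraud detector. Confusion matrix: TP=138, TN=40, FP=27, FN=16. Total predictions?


Total = TP + TN + FP + FN
= 138 + 40 + 27 + 16
= 221
(Predicted positive: 165, predicted negative: 56)

221


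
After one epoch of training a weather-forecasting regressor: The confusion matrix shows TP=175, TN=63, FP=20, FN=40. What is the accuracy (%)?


Accuracy = (TP+TN)/(TP+TN+FP+FN)
= (175+63)/(298)
= 238/298 = 79.87%

79.87%


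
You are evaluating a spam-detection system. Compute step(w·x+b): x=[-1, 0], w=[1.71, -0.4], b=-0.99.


z = (-1)·(1.71) + (0)·(-0.4) - 0.99
  = -2.7
step(z) = 0 (z<0)

0


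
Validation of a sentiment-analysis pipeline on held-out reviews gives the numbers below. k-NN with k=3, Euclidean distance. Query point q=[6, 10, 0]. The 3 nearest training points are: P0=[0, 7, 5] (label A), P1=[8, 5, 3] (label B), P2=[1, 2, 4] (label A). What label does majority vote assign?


d(q,P0) = 8.3666  (label A)
d(q,P1) = 6.1644  (label B)
d(q,P2) = 10.247  (label A)
Votes: A=2, B=1
Majority → A

A


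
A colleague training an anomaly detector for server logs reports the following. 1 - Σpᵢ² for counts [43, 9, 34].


Probabilities: [43/86, 9/86, 34/86] ≈ [0.5, 0.1047, 0.3953]
Σpᵢ² = (1849 + 81 + 1156)/86² = 3086/7396
Gini = 1 - Σpᵢ² = 1 - 3086/7396 = 0.5827

0.5827


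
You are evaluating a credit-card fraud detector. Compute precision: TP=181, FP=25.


Precision = TP/(TP+FP)
= 181/(181+25)
= 181/206 = 87.86%

87.86%


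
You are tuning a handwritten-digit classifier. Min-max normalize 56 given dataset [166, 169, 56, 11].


min=11, max=169
(56-11)/(169-11) = 45/158 = 0.2848

0.2848


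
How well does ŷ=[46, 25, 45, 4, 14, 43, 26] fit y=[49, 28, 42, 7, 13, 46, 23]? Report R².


ȳ = 29.7143
SS_res = Σ(y-ŷ)² = 55
SS_tot = Σ(y-ȳ)² = 1631.43
R² = 1 - SS_res/SS_tot = 1 - 0.0337 = 0.9663

0.9663


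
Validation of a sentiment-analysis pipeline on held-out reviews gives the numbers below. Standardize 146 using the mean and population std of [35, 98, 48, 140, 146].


μ = 93.4, σ = 45.6754
z = (146 - 93.4)/45.6754 = 1.1516

1.1516


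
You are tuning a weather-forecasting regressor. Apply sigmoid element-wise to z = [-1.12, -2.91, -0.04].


σ(-1.12) = 1/(1+e^1.12) = 0.246
σ(-2.91) = 1/(1+e^2.91) = 0.0517
σ(-0.04) = 1/(1+e^0.04) = 0.49
result = [0.246, 0.0517, 0.49]

[0.246, 0.0517, 0.49]


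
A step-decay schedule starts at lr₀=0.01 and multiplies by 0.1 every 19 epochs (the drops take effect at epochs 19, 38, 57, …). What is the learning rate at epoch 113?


n_drops = ⌊113/19⌋ = 5
lr = 0.01·0.1^5 = 0.01·0.00001 = 0.0000001

0.0000001


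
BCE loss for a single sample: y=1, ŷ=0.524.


BCE = -[y·ln(p) + (1-y)·ln(1-p)]
= -1·ln(0.524) - 0
= -ln(0.524) = 0.6463

0.6463


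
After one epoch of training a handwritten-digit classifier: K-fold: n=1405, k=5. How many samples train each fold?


Fold size = 1405/5 = 281
Training per fold = 1405 - 281 = 1124

1124


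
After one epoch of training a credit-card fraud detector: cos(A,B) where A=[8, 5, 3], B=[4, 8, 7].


A·B = 8·4 + 5·8 + 3·7 = 93
‖A‖ = √98 = 9.8995, ‖B‖ = √129 = 11.3578
cos = 93/(√98·√129) = 93/√12642 = 0.8271

0.8271


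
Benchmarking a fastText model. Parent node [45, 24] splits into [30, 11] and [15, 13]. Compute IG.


Parent = [45, 24], H_parent = 0.9321
H_left = 0.839 (n=41), H_right = 0.9963 (n=28)
H_children = (41/69)·0.839 + (28/69)·0.9963 = 0.9028
IG = 0.9321 - 0.9028 = 0.0293

0.0293


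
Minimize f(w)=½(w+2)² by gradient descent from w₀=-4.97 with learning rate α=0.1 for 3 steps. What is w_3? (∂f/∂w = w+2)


step 1: grad = -4.97+2 = -2.97; w = -4.97 - 0.1·(-2.97) = -4.673
step 2: grad = -4.673+2 = -2.673; w = -4.673 - 0.1·(-2.673) = -4.4057
step 3: grad = -4.4057+2 = -2.4057; w = -4.4057 - 0.1·(-2.4057) = -4.16513

-4.16513


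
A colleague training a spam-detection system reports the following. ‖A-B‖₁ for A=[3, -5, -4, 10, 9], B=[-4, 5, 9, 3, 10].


d = |3+ 4| + |-5-5| + |-4-9| + |10-3| + |9-10|
  = 7 + 10 + 13 + 7 + 1
  = 38

38


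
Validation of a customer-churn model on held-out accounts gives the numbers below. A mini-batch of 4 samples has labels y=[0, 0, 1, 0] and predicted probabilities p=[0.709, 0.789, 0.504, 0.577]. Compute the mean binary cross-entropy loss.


L[0] = -ln(1-0.709) = -ln(0.291) = 1.2344
L[1] = -ln(1-0.789) = -ln(0.211) = 1.5559
L[2] = -ln(0.504) = 0.6852
L[3] = -ln(1-0.577) = -ln(0.423) = 0.8604
mean = (1.2344 + 1.5559 + 0.6852 + 0.8604)/4 = 1.084

1.084


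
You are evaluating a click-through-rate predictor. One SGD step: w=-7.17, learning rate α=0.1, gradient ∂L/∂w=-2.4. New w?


w_new = w - α·∇
= -7.17 - 0.1·-2.4
= -7.17 + 0.24
= -6.93

-6.93


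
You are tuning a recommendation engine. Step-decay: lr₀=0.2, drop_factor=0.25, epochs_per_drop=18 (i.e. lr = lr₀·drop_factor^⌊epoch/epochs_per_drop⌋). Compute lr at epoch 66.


n_drops = ⌊66/18⌋ = 3
lr = 0.2·0.25^3 = 0.2·0.015625 = 0.003125

0.003125


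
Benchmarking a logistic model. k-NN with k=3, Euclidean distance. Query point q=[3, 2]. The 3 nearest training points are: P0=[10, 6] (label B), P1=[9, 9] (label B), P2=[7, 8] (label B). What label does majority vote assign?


d(q,P0) = 8.0623  (label B)
d(q,P1) = 9.2195  (label B)
d(q,P2) = 7.2111  (label B)
Votes: A=0, B=3
Majority → B

B


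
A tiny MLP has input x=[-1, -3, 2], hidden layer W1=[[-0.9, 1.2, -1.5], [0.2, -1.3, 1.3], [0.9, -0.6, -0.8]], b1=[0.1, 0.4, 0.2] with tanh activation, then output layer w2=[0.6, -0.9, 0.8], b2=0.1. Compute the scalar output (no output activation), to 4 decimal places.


z1[0] = (-0.9)·(-1) + (1.2)·(-3) + (-1.5)·(2) + 0.1 = -5.6
z1[1] = (0.2)·(-1) + (-1.3)·(-3) + (1.3)·(2) + 0.4 = 6.7
z1[2] = (0.9)·(-1) + (-0.6)·(-3) + (-0.8)·(2) + 0.2 = -0.5
h = tanh(z1) = [-1.0, 1.0, -0.4621]
output = (0.6)·(-1.0) + (-0.9)·(1.0) + (0.8)·(-0.4621) + 0.1 = -1.7697

-1.7697


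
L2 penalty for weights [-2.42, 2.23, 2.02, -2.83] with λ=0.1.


‖w‖₂² = (-2.42)² + (2.23)² + (2.02)² + (-2.83)²
     = 5.8564 + 4.9729 + 4.0804 + 8.0089
     = 22.9186
λ·‖w‖₂² = 0.1·22.9186 = 2.29186

2.29186


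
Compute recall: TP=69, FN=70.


Recall = TP/(TP+FN)
= 69/(69+70)
= 69/139 = 49.64%

49.64%


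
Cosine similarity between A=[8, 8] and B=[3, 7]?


A·B = 8·3 + 8·7 = 80
‖A‖ = √128 = 11.3137, ‖B‖ = √58 = 7.6158
cos = 80/(√128·√58) = 80/√7424 = 0.9285

0.9285


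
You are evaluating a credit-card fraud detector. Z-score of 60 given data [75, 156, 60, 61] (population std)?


μ = 88, σ = 39.7052
z = (60 - 88)/39.7052 = -0.7052

-0.7052


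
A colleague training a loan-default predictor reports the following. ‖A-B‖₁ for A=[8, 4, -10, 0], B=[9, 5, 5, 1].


d = |8-9| + |4-5| + |-10-5| + |0-1|
  = 1 + 1 + 15 + 1
  = 18

18


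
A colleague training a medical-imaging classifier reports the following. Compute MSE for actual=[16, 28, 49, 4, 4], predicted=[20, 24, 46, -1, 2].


Squared errors: (16-20)²=16, (28-24)²=16, (49-46)²=9, (4+ 1)²=25, (4-2)²=4
Sum = 70
MSE = 70/5 = 14

14


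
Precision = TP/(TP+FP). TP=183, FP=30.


Precision = TP/(TP+FP)
= 183/(183+30)
= 183/213 = 85.92%

85.92%


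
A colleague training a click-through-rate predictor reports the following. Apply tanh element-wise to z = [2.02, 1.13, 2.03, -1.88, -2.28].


tanh(2.02) = 0.9654
tanh(1.13) = 0.811
tanh(2.03) = 0.9661
tanh(-1.88) = -0.9545
tanh(-2.28) = -0.9793
result = [0.9654, 0.811, 0.9661, -0.9545, -0.9793]

[0.9654, 0.811, 0.9661, -0.9545, -0.9793]


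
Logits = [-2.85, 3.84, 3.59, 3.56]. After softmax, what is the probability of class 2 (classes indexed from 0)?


Exponentials: e^-2.85=0.0578, e^3.84=46.5255, e^3.59=36.2341, e^3.56=35.1632
Sum = 117.9806
Softmax = [0.0005, 0.3943, 0.3071, 0.298]
p[2] = 36.2341/117.9806 = 0.3071

0.3071


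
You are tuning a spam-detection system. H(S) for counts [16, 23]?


Probabilities: [16/39, 23/39] ≈ [0.4103, 0.5897]
H = -((16/39)·log₂(16/39) + (23/39)·log₂(23/39))
  = 0.9766 bits

0.9766 bits


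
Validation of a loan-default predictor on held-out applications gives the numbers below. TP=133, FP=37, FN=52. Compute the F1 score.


Precision = 133/170 = 0.7824
Recall = 133/185 = 0.7189
F1 = 2·P·R/(P+R) = 2·TP/(2·TP+FP+FN) = 266/(266+37+52) = 266/355 = 0.7493

0.7493


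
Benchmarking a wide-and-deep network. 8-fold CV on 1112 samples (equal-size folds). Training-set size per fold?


Fold size = 1112/8 = 139
Training per fold = 1112 - 139 = 973

973


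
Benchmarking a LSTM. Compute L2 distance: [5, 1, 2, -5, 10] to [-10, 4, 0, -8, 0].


d = √((5+ 10)² + (1-4)² + (2-0)² + (-5+ 8)² + (10-0)²)
  = √(225 + 9 + 4 + 9 + 100)
  = √347 = 18.6279

18.6279


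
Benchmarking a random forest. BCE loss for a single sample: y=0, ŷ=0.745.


BCE = -[y·ln(p) + (1-y)·ln(1-p)]
= -0 - 1·ln(1-0.745)
= -ln(0.255) = 1.3665

1.3665


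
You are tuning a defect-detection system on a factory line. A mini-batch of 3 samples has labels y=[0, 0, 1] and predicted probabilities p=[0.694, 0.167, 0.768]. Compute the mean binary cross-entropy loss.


L[0] = -ln(1-0.694) = -ln(0.306) = 1.1842
L[1] = -ln(1-0.167) = -ln(0.833) = 0.1827
L[2] = -ln(0.768) = 0.264
mean = (1.1842 + 0.1827 + 0.264)/3 = 0.5436

0.5436


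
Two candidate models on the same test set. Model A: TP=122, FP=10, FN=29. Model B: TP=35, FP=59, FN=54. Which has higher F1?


Model A: P=122/132=0.9242, R=122/151=0.8079, F1=2PR/(P+R)=2TP/(2TP+FP+FN)=244/283=0.8622
Model B: P=35/94=0.3723, R=35/89=0.3933, F1=2PR/(P+R)=2TP/(2TP+FP+FN)=70/183=0.3825
0.8622 > 0.3825 → Model A

Model A


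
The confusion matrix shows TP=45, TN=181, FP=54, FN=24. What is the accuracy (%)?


Accuracy = (TP+TN)/(TP+TN+FP+FN)
= (45+181)/(304)
= 226/304 = 74.34%

74.34%


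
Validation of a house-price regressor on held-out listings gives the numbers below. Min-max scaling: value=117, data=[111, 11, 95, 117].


min=11, max=117
(117-11)/(117-11) = 106/106 = 1.0

1.0


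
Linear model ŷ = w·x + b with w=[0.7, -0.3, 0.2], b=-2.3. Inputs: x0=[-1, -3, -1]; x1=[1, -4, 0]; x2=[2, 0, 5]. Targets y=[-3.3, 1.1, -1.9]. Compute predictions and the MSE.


ŷ0 = (0.7)·(-1) + (-0.3)·(-3) + (0.2)·(-1) - 2.3 = -2.3
ŷ1 = (0.7)·(1) + (-0.3)·(-4) + (0.2)·(0) - 2.3 = -0.4
ŷ2 = (0.7)·(2) + (-0.3)·(0) + (0.2)·(5) - 2.3 = 0.1
errors² = [1.0, 2.25, 4.0]
MSE = 7.2500/3 = 2.4167

2.4167


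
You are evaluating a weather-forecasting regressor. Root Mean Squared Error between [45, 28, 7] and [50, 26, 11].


MSE = 45/3 = 15
RMSE = √(45/3) = 3.873

3.873


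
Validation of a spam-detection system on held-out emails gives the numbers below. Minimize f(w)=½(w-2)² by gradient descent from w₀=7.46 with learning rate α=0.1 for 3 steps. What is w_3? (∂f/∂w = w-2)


step 1: grad = 7.46-2 = 5.46; w = 7.46 - 0.1·(5.46) = 6.914
step 2: grad = 6.914-2 = 4.914; w = 6.914 - 0.1·(4.914) = 6.4226
step 3: grad = 6.4226-2 = 4.4226; w = 6.4226 - 0.1·(4.4226) = 5.98034

5.98034


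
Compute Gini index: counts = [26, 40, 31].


Probabilities: [26/97, 40/97, 31/97] ≈ [0.268, 0.4124, 0.3196]
Σpᵢ² = (676 + 1600 + 961)/97² = 3237/9409
Gini = 1 - Σpᵢ² = 1 - 3237/9409 = 0.656

0.656


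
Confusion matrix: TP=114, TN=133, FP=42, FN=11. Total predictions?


Total = TP + TN + FP + FN
= 114 + 133 + 42 + 11
= 300
(Predicted positive: 156, predicted negative: 144)

300


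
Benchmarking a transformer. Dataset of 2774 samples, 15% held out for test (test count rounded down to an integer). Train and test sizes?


Test = ⌊2774·15/100⌋ = 416
Train = 2774 - 416 = 2358

Train: 2358, Test: 416


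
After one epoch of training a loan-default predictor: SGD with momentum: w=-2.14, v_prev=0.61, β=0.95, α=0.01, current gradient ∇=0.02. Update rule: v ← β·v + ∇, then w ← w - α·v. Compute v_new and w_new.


v_new = 0.95·0.61 + 0.02 = 0.5795 + 0.02 = 0.5995
w_new = -2.14 - 0.01·0.5995 = -2.14 - 0.005995 = -2.145995

v_new=0.5995, w_new=-2.145995


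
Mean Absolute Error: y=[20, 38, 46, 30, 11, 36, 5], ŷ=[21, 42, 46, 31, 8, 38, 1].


Absolute errors: |20-21|=1, |38-42|=4, |46-46|=0, |30-31|=1, |11-8|=3, |36-38|=2, |5-1|=4
Sum = 15
MAE = 15/7 = 15/7

15/7


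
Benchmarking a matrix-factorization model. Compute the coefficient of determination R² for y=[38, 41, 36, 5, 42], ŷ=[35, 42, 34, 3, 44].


ȳ = 32.4
SS_res = Σ(y-ŷ)² = 22
SS_tot = Σ(y-ȳ)² = 961.2
R² = 1 - SS_res/SS_tot = 1 - 0.0229 = 0.9771

0.9771


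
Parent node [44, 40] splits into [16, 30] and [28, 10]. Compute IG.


Parent = [44, 40], H_parent = 0.9984
H_left = 0.9321 (n=46), H_right = 0.8315 (n=38)
H_children = (46/84)·0.9321 + (38/84)·0.8315 = 0.8866
IG = 0.9984 - 0.8866 = 0.1118

0.1118


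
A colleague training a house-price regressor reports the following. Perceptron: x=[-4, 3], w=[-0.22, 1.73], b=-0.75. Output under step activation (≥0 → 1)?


z = (-4)·(-0.22) + (3)·(1.73) - 0.75
  = 5.32
step(z) = 1 (z≥0)

1


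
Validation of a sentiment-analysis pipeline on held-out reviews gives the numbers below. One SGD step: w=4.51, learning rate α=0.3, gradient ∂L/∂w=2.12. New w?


w_new = w - α·∇
= 4.51 - 0.3·2.12
= 4.51 - 0.636
= 3.874

3.874


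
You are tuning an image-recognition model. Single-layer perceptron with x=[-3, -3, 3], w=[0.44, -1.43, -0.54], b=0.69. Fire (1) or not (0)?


z = (-3)·(0.44) + (-3)·(-1.43) + (3)·(-0.54) + 0.69
  = 2.04
step(z) = 1 (z≥0)

1


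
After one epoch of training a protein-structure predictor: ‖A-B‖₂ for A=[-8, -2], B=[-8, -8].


d = √((-8+ 8)² + (-2+ 8)²)
  = √(0 + 36)
  = √36 = 6.0

6.0


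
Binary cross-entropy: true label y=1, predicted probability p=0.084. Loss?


BCE = -[y·ln(p) + (1-y)·ln(1-p)]
= -1·ln(0.084) - 0
= -ln(0.084) = 2.4769

2.4769


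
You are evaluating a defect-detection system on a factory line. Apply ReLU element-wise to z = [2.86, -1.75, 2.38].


ReLU(2.86) = max(0, 2.86) = 2.86
ReLU(-1.75) = max(0, -1.75) = 0.0
ReLU(2.38) = max(0, 2.38) = 2.38
result = [2.86, 0.0, 2.38]

[2.86, 0.0, 2.38]


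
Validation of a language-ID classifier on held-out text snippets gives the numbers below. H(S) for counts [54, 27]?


Probabilities: [54/81, 27/81] ≈ [0.6667, 0.3333]
H = -((54/81)·log₂(54/81) + (27/81)·log₂(27/81))
  = 0.9183 bits

0.9183 bits


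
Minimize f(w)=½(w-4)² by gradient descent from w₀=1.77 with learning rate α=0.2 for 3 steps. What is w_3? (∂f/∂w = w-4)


step 1: grad = 1.77-4 = -2.23; w = 1.77 - 0.2·(-2.23) = 2.216
step 2: grad = 2.216-4 = -1.784; w = 2.216 - 0.2·(-1.784) = 2.5728
step 3: grad = 2.5728-4 = -1.4272; w = 2.5728 - 0.2·(-1.4272) = 2.85824

2.85824


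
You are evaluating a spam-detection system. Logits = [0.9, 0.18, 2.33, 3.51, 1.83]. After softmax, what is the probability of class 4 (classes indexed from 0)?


Exponentials: e^0.9=2.4596, e^0.18=1.1972, e^2.33=10.2779, e^3.51=33.4483, e^1.83=6.2339
Sum = 53.6169
Softmax = [0.0459, 0.0223, 0.1917, 0.6238, 0.1163]
p[4] = 6.2339/53.6169 = 0.1163

0.1163


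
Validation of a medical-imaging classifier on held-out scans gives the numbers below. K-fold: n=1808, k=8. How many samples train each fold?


Fold size = 1808/8 = 226
Training per fold = 1808 - 226 = 1582

1582


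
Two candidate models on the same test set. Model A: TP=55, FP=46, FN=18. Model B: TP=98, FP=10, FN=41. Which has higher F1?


Model A: P=55/101=0.5446, R=55/73=0.7534, F1=2PR/(P+R)=2TP/(2TP+FP+FN)=110/174=0.6322
Model B: P=98/108=0.9074, R=98/139=0.705, F1=2PR/(P+R)=2TP/(2TP+FP+FN)=196/247=0.7935
0.6322 < 0.7935 → Model B

Model B


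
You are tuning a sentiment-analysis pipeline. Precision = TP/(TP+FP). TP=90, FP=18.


Precision = TP/(TP+FP)
= 90/(90+18)
= 90/108 = 83.33%

83.33%


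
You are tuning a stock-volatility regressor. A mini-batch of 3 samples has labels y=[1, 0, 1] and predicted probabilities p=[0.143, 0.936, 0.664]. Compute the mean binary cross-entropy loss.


L[0] = -ln(0.143) = 1.9449
L[1] = -ln(1-0.936) = -ln(0.064) = 2.7489
L[2] = -ln(0.664) = 0.4095
mean = (1.9449 + 2.7489 + 0.4095)/3 = 1.7011

1.7011


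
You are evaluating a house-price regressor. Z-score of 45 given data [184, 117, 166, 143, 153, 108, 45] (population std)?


μ = 130.8571, σ = 42.7332
z = (45 - 130.8571)/42.7332 = -2.0091

-2.0091


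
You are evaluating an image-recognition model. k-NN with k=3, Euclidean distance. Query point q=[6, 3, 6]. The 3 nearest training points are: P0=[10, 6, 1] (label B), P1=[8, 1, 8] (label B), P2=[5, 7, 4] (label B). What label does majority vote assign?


d(q,P0) = 7.0711  (label B)
d(q,P1) = 3.4641  (label B)
d(q,P2) = 4.5826  (label B)
Votes: A=0, B=3
Majority → B

B
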